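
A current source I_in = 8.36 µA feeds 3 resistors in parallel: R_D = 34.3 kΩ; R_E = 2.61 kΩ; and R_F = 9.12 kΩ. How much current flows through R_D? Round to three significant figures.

I ≈ 0.467 µA

ΣG = 1/34.3 + 1/2.61 + 1/9.12 = 0.5219.
By the current-divider rule, I = I_in · G_k/ΣG = 8.36 × 0.05586 = 0.4670 µA.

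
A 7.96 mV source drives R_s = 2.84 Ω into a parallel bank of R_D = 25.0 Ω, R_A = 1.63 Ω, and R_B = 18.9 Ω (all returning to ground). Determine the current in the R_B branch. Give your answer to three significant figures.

Equivalent of the parallel group: R_p = 1.416 Ω.
V_A by voltage divider: V_A = 7.96 × 1.416/(2.84 + 1.416) = 2.648 mV.
Branch current I = V_A/R_B = 2.648/18.9 = 0.1401 mA.

I ≈ 0.140 mA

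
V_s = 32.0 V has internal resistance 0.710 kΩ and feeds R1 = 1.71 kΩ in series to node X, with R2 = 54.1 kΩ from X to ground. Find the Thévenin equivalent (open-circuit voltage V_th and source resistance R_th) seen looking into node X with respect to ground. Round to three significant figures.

R1' = 0.710 + 1.71 = 2.420 kΩ (source resistance + R1).
Open-circuit (no load on X): V_th = V_s · R2/(R1' + R2) = 32.0 × 54.1/(2.420 + 54.1) = 30.63 V.
Looking into X with the source shorted: R_th = R1'·R2/(R1'+R2) = 2.420 × 54.1/56.52 = 2.316 kΩ.

V_th ≈ 30.6 V, R_th ≈ 2.32 kΩ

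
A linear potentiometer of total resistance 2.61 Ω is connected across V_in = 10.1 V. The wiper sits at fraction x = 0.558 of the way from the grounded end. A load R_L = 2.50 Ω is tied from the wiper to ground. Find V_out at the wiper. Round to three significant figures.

Split the track: R_lower = x·R_p = 1.456 Ω, R_upper = (1−x)·R_p = 1.154 Ω.
R_L loads the lower segment: effective lower R = 0.9203 Ω.
Loaded-divider output: V_out = 10.1 × 0.4437 = 4.482 V.
(Unloaded: V_out = x·V_in = 5.64 V.)

V_out ≈ 4.48 V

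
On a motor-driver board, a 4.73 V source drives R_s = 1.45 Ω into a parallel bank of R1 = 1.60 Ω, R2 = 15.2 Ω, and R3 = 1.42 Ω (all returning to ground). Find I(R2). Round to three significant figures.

I ≈ 0.103 A

Parallel bank: R_p = 1/(1/1.60 + 1/15.2 + 1/1.42) = 0.7168 Ω.
Node voltage V_A = V_DC · R_p/(R_s + R_p) = 4.73 × 0.3308 = 1.565 V.
Branch current I = V_A/R2 = 1.565/15.2 = 0.1029 A.
(Equivalently: I_total = 2.183 A, then current-divider fraction G_k/ΣG = 0.04716.)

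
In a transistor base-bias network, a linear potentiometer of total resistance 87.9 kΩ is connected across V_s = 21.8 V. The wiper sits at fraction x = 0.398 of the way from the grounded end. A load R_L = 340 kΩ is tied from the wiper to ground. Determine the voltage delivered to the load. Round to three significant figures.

V_out ≈ 8.17 V

Split the track: R_lower = x·R_p = 34.98 kΩ, R_upper = (1−x)·R_p = 52.92 kΩ.
Lower segment in parallel with the load: 34.98 ‖ 340 = 31.72 kΩ.
Loaded-divider output: V_out = 21.8 × 0.3748 = 8.170 V.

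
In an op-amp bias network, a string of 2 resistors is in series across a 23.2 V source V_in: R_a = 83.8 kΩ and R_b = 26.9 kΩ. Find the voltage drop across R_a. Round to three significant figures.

V ≈ 17.6 V

ΣR = 83.8 + 26.9 = 110.7 kΩ.
By the voltage-divider rule, V = 23.2 × 83.80/110.7 = 17.56 V.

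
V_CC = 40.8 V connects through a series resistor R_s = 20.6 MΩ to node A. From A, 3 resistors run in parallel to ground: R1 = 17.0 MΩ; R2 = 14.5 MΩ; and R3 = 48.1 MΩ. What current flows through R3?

I ≈ 0.209 µA

Parallel bank: R_p = 1/(1/17.0 + 1/14.5 + 1/48.1) = 6.730 MΩ.
Node voltage V_A = V_CC · R_p/(R_s + R_p) = 40.8 × 0.2463 = 10.05 V.
Branch current I = V_A/R3 = 10.05/48.1 = 0.2089 µA.
(Check via current divider: I_total = 1.493 µA; share G_k/ΣG = 0.1399 → same result.)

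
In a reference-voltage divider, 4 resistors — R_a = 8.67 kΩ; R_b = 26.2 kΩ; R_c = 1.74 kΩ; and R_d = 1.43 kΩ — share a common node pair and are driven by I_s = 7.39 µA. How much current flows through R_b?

I ≈ 0.198 µA

ΣG = 1/8.67 + 1/26.2 + 1/1.74 + 1/1.43 = 1.428.
R_b takes the fraction G_k/ΣG = 0.03817/1.428 = 0.02674, so I = 7.39 × 0.02674 = 0.1976 µA.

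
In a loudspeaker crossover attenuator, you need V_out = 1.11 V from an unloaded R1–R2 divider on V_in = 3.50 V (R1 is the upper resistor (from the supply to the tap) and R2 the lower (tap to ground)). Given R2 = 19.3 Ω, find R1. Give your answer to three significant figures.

The divider ratio is R2/(R1+R2) = 1.11/3.50 = 0.3171.
So R1 = R2 · (V_in/V_out − 1) = 19.3 × (3.50/1.11 − 1) = 19.3 × 2.153 = 41.56 Ω.

R1 ≈ 41.6 Ω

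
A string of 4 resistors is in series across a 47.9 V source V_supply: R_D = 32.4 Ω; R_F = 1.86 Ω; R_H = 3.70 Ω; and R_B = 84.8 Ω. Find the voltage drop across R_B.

ΣR = 32.4 + 1.86 + 3.70 + 84.8 = 122.8 Ω.
Voltage divider: V = V_supply · (84.80 / 122.8) = 47.9 × 0.6908 = 33.09 V.

V ≈ 33.1 V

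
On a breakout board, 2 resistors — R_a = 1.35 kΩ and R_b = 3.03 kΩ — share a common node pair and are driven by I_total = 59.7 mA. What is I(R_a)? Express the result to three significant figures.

Two-branch current divider: I_k = I_total · R_other/(R_1 + R_2).
So I = 59.7 × 3.03/4.380 = 41.30 mA.

I ≈ 41.3 mA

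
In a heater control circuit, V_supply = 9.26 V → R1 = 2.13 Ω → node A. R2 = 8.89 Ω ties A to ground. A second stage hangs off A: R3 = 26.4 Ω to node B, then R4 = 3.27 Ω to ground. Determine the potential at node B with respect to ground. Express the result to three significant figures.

The second stage (R3 + R4 = 29.67 Ω) loads node A in parallel with R2.
Effective lower resistance at A: R2 ‖ 29.67 = 6.840 Ω.
First divider: V_A = V_supply · 6.840/(2.13 + 6.840) = 7.061 V.
Then the unloaded second divider: V_B = V_A × R4/(R3+R4) = 7.061 × 0.1102 = 0.7782 V.

V_B ≈ 0.778 V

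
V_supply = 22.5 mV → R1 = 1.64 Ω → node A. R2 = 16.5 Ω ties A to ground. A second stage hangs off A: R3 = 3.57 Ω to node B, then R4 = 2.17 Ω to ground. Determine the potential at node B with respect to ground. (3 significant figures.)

V_B ≈ 6.14 mV

Looking into the second stage from A: R3 + R4 = 5.740 Ω appears in parallel with R2.
R2 ‖ (R3+R4) = 4.259 Ω.
V_A = 22.5 × 4.259/(1.64 + 4.259) = 16.24 mV.
V_B = V_A × 0.3780 = 6.141 mV.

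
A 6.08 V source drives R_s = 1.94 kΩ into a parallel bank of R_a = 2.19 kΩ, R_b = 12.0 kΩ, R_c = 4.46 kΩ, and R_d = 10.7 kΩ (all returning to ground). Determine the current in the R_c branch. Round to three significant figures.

I ≈ 0.512 mA

Equivalent of the parallel group: R_p = 1.166 kΩ.
Node voltage V_A = V_DC · R_p/(R_s + R_p) = 6.08 × 0.3754 = 2.282 V.
I(R_c) = V_A / R_c = 2.282/4.46 = 0.5118 mA.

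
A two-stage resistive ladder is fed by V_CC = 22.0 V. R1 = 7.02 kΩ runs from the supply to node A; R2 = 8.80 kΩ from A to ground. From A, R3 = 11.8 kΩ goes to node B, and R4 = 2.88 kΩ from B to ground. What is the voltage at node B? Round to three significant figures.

V_B ≈ 1.90 V

The second stage (R3 + R4 = 14.68 kΩ) loads node A in parallel with R2.
R2 ‖ (R3+R4) = 5.502 kΩ.
So V_A = 22.0 × 0.4394 = 9.666 V.
V_B = V_A × 0.1962 = 1.896 V.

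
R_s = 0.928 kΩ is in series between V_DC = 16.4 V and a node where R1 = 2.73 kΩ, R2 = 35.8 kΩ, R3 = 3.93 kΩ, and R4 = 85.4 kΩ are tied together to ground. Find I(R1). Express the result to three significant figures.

Parallel bank: R_p = 1/(1/2.73 + 1/35.8 + 1/3.93 + 1/85.4) = 1.514 kΩ.
V_A by voltage divider: V_A = 16.4 × 1.514/(0.928 + 1.514) = 10.17 V.
I(R1) = V_A / R1 = 10.17/2.73 = 3.725 mA.

I ≈ 3.72 mA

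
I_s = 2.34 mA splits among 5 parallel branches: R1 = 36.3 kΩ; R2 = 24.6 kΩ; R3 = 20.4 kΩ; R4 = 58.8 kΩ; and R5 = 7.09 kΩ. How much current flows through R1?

Total conductance ΣG = 1/36.3 + 1/24.6 + 1/20.4 + 1/58.8 + 1/7.09 = 0.2753 (units of 1/kΩ).
Current divider: I(R1) = I_s · G_k/ΣG = 2.34 × (0.02755/0.2753) = 2.34 × 0.1001 = 0.2342 mA.

I ≈ 0.234 mA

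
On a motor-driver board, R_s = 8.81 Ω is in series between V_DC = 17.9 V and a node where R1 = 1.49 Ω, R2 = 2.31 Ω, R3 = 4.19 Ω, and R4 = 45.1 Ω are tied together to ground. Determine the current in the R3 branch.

I ≈ 0.328 A

Equivalent of the parallel group: R_p = 0.7327 Ω.
V_A = 17.9 × 0.7327/9.543 = 1.374 V.
I(R3) = V_A / R3 = 1.374/4.19 = 0.3280 A.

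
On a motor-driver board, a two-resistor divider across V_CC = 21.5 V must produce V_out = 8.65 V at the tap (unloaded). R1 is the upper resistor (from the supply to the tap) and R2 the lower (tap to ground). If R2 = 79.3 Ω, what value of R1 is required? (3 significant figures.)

The divider ratio is R2/(R1+R2) = 8.65/21.5 = 0.4023.
R1 = R2·(1/k − 1) = 79.3 × 1.486 = 117.8 Ω.

R1 ≈ 118 Ω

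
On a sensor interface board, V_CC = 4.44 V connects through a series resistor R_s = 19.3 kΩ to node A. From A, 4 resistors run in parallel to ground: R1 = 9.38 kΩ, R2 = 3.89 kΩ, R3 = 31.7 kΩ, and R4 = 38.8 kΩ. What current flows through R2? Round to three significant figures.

I ≈ 0.125 mA

Combine the parallel branches: R_p = (1/9.38 + 1/3.89 + 1/31.7 + 1/38.8)⁻¹ = 2.375 kΩ.
V_A = 4.44 × 2.375/21.68 = 0.4866 V.
Branch current I = V_A/R2 = 0.4866/3.89 = 0.1251 mA.
(Equivalently: I_total = 0.2048 mA, then current-divider fraction G_k/ΣG = 0.6106.)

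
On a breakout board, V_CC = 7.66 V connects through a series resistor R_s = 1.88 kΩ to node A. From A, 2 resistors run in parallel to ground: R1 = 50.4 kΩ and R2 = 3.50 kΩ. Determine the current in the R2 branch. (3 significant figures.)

Combine the parallel branches: R_p = (1/50.4 + 1/3.50)⁻¹ = 3.273 kΩ.
V_A by voltage divider: V_A = 7.66 × 3.273/(1.88 + 3.273) = 4.865 V.
I(R2) = V_A / R2 = 4.865/3.50 = 1.390 mA.

I ≈ 1.39 mA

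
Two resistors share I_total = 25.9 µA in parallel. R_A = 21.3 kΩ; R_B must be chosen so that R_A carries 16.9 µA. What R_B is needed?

R_B ≈ 40.0 kΩ

The fraction through R_A equals R_B/(R_A+R_B).
16.9/25.9 = R_B/(R_A + R_B) → R_B = R_A · (0.6525)/(1 − 0.6525) = 21.3 × 1.878 = 40.00 kΩ.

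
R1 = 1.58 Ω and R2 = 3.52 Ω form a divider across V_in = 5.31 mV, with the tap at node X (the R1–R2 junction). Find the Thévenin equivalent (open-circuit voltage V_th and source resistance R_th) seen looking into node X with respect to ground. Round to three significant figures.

V_th is the unloaded tap voltage: V_in · R2/(R1+R2) = 5.31 × 0.6902 = 3.665 mV.
With V_in suppressed (replaced by a short), R_th = R1 ‖ R2 = (1.580 × 3.52)/(1.580 + 3.52) = 1.091 Ω.

V_th ≈ 3.66 mV, R_th ≈ 1.09 Ω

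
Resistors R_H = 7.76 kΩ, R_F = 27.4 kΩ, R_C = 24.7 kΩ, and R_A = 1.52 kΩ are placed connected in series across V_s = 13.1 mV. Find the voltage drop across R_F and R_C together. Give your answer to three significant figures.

Series total: ΣR = 7.76 + 27.4 + 24.7 + 1.52 = 61.38 kΩ.
R_{R_F..R_C} = 27.4 + 24.7 = 52.10 kΩ.
By the voltage-divider rule, V = 13.1 × 52.10/61.38 = 11.12 mV.

V ≈ 11.1 mV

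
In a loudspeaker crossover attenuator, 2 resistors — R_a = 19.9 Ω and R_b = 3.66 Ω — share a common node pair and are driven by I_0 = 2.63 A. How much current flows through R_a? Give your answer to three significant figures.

I ≈ 0.409 A

With just two branches, the current splits inversely with resistance.
So I = 2.63 × 3.66/23.56 = 0.4086 A.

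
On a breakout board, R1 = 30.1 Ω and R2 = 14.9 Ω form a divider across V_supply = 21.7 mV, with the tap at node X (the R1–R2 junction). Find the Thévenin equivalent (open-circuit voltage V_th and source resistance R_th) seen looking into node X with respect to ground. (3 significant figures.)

V_th is the unloaded tap voltage: V_supply · R2/(R1+R2) = 21.7 × 0.3311 = 7.185 mV.
Zeroing V_supply shorts the top of R1 to ground, so R_th = R1 ‖ R2 = 9.966 Ω.

V_th ≈ 7.19 mV, R_th ≈ 9.97 Ω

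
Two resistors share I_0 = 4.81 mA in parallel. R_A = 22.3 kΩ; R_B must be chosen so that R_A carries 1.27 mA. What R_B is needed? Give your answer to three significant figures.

R_B ≈ 8.00 kΩ

In a two-way split, I_A/I_0 = R_B/(R_A + R_B).
With f = 0.2640, R_B = R_A · f/(1−f) = 22.3 × 0.3588 = 8.000 kΩ.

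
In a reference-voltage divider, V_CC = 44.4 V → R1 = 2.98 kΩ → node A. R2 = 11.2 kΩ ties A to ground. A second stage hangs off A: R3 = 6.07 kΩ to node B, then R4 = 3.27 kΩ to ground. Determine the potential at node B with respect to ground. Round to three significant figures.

Node A sees R2 in parallel with the series input of stage 2, R3 + R4 = 9.340 kΩ.
Effective lower resistance at A: R2 ‖ 9.340 = 5.093 kΩ.
So V_A = 44.4 × 0.6309 = 28.01 V.
V_B = V_A × 0.3501 = 9.807 V.

V_B ≈ 9.81 V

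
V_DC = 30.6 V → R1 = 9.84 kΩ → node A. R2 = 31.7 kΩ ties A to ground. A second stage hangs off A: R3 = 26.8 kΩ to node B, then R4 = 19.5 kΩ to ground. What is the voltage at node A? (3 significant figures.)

Looking into the second stage from A: R3 + R4 = 46.30 kΩ appears in parallel with R2.
R2 ‖ (R3+R4) = 18.82 kΩ.
V_A = 30.6 × 18.82/(9.84 + 18.82) = 20.09 V.

V_A ≈ 20.1 V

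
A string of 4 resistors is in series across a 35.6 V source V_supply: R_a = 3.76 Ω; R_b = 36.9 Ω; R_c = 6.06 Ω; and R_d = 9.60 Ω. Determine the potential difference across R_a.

V ≈ 2.38 V

ΣR = 3.76 + 36.9 + 6.06 + 9.60 = 56.32 Ω.
V = V_supply · R/ΣR = 35.6 × 0.06676 = 2.377 V.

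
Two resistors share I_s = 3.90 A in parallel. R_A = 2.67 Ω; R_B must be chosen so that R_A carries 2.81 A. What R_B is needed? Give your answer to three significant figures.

R_B ≈ 6.88 Ω

In a two-way split, I_A/I_s = R_B/(R_A + R_B).
With f = 0.7205, R_B = R_A · f/(1−f) = 2.67 × 2.578 = 6.883 Ω.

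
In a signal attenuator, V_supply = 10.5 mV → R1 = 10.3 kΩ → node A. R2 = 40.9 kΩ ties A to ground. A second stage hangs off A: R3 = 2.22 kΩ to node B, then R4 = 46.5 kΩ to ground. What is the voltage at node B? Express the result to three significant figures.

V_B ≈ 6.85 mV

The second stage (R3 + R4 = 48.72 kΩ) loads node A in parallel with R2.
R2 ‖ (R3+R4) = 22.23 kΩ.
First divider: V_A = V_supply · 22.23/(10.3 + 22.23) = 7.176 mV.
V_B = V_A × 0.9544 = 6.849 mV.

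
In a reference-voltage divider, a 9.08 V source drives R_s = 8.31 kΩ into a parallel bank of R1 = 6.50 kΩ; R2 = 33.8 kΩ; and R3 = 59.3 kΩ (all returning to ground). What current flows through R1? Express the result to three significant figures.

I ≈ 0.524 mA

Equivalent of the parallel group: R_p = 4.993 kΩ.
V_A by voltage divider: V_A = 9.08 × 4.993/(8.31 + 4.993) = 3.408 V.
Branch current I = V_A/R1 = 3.408/6.50 = 0.5243 mA.
(Check via current divider: I_total = 0.6826 mA; share G_k/ΣG = 0.7681 → same result.)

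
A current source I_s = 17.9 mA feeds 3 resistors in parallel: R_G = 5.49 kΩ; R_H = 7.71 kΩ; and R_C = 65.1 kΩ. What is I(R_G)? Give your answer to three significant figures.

I ≈ 9.96 mA

Total conductance ΣG = 1/5.49 + 1/7.71 + 1/65.1 = 0.3272 (units of 1/kΩ).
Current divider: I(R_G) = I_s · G_k/ΣG = 17.9 × (0.1821/0.3272) = 17.9 × 0.5567 = 9.964 mA.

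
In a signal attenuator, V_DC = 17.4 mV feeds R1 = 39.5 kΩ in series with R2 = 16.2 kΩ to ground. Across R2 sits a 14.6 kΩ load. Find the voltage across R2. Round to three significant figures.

V_out ≈ 2.83 mV

First combine the lower leg with the load: R2 ‖ R_L = 7.679 kΩ.
Now apply the divider: V_out = 17.4 × 0.1628 = 2.832 mV.
(Unloaded it would be 5.06 mV; the load pulls it down.)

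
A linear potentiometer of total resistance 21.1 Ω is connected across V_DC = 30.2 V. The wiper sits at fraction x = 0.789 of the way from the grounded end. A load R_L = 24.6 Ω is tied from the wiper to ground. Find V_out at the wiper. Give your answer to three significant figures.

V_out ≈ 20.9 V

Split the track: R_lower = x·R_p = 16.65 Ω, R_upper = (1−x)·R_p = 4.452 Ω.
(x·R_p) ‖ R_L = 9.929 Ω.
Then V_out = V_DC · 9.929/(4.452 + 9.929) = 20.85 V.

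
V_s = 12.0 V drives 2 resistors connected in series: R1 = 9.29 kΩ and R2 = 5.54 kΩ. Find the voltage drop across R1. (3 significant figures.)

Total series resistance ΣR = 9.29 + 5.54 = 14.83 kΩ.
Voltage divider: V = V_s · (9.290 / 14.83) = 12.0 × 0.6264 = 7.517 V.

V ≈ 7.52 V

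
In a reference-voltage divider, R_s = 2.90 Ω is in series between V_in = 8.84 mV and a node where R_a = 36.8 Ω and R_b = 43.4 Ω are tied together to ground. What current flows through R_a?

Parallel bank: R_p = 1/(1/36.8 + 1/43.4) = 19.91 Ω.
V_A = 8.84 × 19.91/22.81 = 7.716 mV.
Branch current I = V_A/R_a = 7.716/36.8 = 0.2097 mA.
(Equivalently: I_total = 0.3875 mA, then current-divider fraction G_k/ΣG = 0.5411.)

I ≈ 0.210 mA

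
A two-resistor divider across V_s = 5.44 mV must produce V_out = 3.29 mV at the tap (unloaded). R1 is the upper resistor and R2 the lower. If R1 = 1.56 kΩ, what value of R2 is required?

R2 ≈ 2.39 kΩ

V_out/V_s = R2/(R1+R2) = 0.6048.
Rearranging, R2 = R1·k/(1−k) = 1.56 × 1.530 = 2.387 kΩ.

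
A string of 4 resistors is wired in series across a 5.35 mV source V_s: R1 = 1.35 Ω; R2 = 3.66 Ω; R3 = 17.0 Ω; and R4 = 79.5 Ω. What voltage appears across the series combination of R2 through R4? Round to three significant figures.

Series total: ΣR = 1.35 + 3.66 + 17.0 + 79.5 = 101.5 Ω.
R_{R2..R4} = 3.66 + 17.0 + 79.5 = 100.2 Ω.
Voltage divider: V = V_s · (100.2 / 101.5) = 5.35 × 0.9867 = 5.279 mV.

V ≈ 5.28 mV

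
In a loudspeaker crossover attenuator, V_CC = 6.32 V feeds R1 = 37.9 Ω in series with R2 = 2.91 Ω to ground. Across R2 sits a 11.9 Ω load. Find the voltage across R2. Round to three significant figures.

First combine the lower leg with the load: R2 ‖ R_L = 2.338 Ω.
Then V_out = V_CC · R2'/(R1 + R2') = 6.32 × 2.338/40.24 = 0.3673 V.
(Unloaded it would be 0.451 V; the load pulls it down.)

V_out ≈ 0.367 V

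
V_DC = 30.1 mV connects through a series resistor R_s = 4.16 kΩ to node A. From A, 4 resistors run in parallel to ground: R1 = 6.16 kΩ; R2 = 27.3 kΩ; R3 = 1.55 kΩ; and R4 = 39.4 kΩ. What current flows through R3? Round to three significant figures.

Parallel bank: R_p = 1/(1/6.16 + 1/27.3 + 1/1.55 + 1/39.4) = 1.150 kΩ.
V_A = 30.1 × 1.150/5.310 = 6.519 mV.
Branch current I = V_A/R3 = 6.519/1.55 = 4.206 µA.

I ≈ 4.21 µA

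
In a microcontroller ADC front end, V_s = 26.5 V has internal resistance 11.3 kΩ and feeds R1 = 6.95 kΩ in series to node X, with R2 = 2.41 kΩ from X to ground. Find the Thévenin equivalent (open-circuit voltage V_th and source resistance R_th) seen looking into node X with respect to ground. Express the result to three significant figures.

R1' = 11.3 + 6.95 = 18.25 kΩ (source resistance + R1).
Open-circuit (no load on X): V_th = V_s · R2/(R1' + R2) = 26.5 × 2.41/(18.25 + 2.41) = 3.091 V.
Zeroing V_s shorts the top of R1' to ground, so R_th = R1' ‖ R2 = 2.129 kΩ.

V_th ≈ 3.09 V, R_th ≈ 2.13 kΩ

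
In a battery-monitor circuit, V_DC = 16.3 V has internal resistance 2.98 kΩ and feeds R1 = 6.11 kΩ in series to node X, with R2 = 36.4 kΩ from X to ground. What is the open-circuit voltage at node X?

V_th ≈ 13.0 V

R1' = 2.98 + 6.11 = 9.090 kΩ (source resistance + R1).
V_th is the unloaded tap voltage: V_DC · R2/(R1'+R2) = 16.3 × 0.8002 = 13.04 V.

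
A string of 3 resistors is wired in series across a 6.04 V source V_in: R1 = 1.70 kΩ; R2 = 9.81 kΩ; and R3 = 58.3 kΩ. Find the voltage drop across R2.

Total series resistance ΣR = 1.70 + 9.81 + 58.3 = 69.81 kΩ.
Voltage divider: V = V_in · (9.810 / 69.81) = 6.04 × 0.1405 = 0.8488 V.

V ≈ 0.849 V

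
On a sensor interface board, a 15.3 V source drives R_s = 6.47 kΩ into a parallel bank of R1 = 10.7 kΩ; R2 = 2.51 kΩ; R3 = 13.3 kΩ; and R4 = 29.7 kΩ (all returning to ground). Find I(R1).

I ≈ 0.293 mA

Combine the parallel branches: R_p = (1/10.7 + 1/2.51 + 1/13.3 + 1/29.7)⁻¹ = 1.665 kΩ.
V_A = 15.3 × 1.665/8.135 = 3.131 V.
I(R1) = V_A / R1 = 3.131/10.7 = 0.2926 mA.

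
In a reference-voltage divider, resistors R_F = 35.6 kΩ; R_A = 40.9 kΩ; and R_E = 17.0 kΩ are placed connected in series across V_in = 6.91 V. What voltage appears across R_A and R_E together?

V ≈ 4.28 V

ΣR = 35.6 + 40.9 + 17.0 = 93.50 kΩ.
R_{R_A..R_E} = 40.9 + 17.0 = 57.90 kΩ.
Voltage divider: V = V_in · (57.90 / 93.50) = 6.91 × 0.6193 = 4.279 V.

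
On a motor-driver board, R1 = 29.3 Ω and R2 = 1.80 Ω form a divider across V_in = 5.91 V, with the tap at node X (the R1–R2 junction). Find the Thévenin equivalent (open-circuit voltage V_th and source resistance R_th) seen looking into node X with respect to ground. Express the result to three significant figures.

V_th ≈ 0.342 V, R_th ≈ 1.70 Ω

V_th is the unloaded tap voltage: V_in · R2/(R1+R2) = 5.91 × 0.05788 = 0.3421 V.
With V_in suppressed (replaced by a short), R_th = R1 ‖ R2 = (29.30 × 1.80)/(29.30 + 1.80) = 1.696 Ω.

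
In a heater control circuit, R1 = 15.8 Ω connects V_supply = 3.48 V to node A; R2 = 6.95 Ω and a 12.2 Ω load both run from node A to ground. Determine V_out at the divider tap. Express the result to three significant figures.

First combine the lower leg with the load: R2 ‖ R_L = 4.428 Ω.
Now apply the divider: V_out = 3.48 × 0.2189 = 0.7617 V.
(Unloaded it would be 1.06 V; the load pulls it down.)

V_out ≈ 0.762 V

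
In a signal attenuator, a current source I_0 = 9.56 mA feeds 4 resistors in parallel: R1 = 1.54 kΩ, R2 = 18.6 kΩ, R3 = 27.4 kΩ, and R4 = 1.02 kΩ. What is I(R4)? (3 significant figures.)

I ≈ 5.45 mA

Conductances: ΣG = 1/1.54 + 1/18.6 + 1/27.4 + 1/1.02 = 1.720 (1/kΩ).
By the current-divider rule, I = I_0 · G_k/ΣG = 9.56 × 0.5700 = 5.449 mA.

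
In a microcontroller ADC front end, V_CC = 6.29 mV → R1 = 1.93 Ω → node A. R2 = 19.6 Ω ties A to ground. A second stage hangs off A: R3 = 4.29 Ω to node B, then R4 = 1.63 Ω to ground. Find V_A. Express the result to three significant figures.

Node A sees R2 in parallel with the series input of stage 2, R3 + R4 = 5.920 Ω.
Effective lower resistance at A: R2 ‖ 5.920 = 4.547 Ω.
V_A = 6.29 × 4.547/(1.93 + 4.547) = 4.416 mV.

V_A ≈ 4.42 mV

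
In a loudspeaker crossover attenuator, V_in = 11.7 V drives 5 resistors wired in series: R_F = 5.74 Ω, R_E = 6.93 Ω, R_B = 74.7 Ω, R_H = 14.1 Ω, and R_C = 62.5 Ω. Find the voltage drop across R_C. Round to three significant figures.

V ≈ 4.46 V

Series total: ΣR = 5.74 + 6.93 + 74.7 + 14.1 + 62.5 = 164.0 Ω.
Voltage divider: V = V_in · (62.50 / 164.0) = 11.7 × 0.3812 = 4.460 V.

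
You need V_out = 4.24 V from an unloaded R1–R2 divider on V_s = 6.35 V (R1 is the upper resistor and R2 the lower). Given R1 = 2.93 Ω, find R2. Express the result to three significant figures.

R2 ≈ 5.89 Ω

V_out/V_s = R2/(R1+R2) = 0.6677.
R2 = R1 · 0.6677/(1 − 0.6677) = 5.888 Ω.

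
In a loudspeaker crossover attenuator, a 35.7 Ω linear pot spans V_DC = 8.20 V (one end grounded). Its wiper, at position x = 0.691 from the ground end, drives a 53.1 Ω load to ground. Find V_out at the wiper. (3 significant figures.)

V_out ≈ 4.95 V

The pot divides into 11.03 Ω above the wiper and 24.67 Ω below.
(x·R_p) ‖ R_L = 16.84 Ω.
Then V_out = V_DC · 16.84/(11.03 + 16.84) = 4.955 V.
(Unloaded: V_out = x·V_DC = 5.67 V.)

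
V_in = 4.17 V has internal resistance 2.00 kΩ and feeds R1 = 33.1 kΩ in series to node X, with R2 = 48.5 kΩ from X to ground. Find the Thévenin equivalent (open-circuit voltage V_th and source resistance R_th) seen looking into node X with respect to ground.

V_th ≈ 2.42 V, R_th ≈ 20.4 kΩ

R1' = 2.00 + 33.1 = 35.10 kΩ (source resistance + R1).
Open-circuit (no load on X): V_th = V_in · R2/(R1' + R2) = 4.17 × 48.5/(35.10 + 48.5) = 2.419 V.
Looking into X with the source shorted: R_th = R1'·R2/(R1'+R2) = 35.10 × 48.5/83.60 = 20.36 kΩ.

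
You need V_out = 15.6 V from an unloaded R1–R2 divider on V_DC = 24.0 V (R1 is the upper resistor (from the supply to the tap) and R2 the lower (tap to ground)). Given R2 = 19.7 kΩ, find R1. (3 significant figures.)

V_out/V_DC = R2/(R1+R2) = 0.6500.
R1 = R2·(1/k − 1) = 19.7 × 0.5385 = 10.61 kΩ.

R1 ≈ 10.6 kΩ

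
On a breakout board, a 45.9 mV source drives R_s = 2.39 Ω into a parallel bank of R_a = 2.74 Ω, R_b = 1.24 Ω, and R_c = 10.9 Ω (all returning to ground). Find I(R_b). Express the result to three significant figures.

Combine the parallel branches: R_p = (1/2.74 + 1/1.24 + 1/10.9)⁻¹ = 0.7917 Ω.
V_A = 45.9 × 0.7917/3.182 = 11.42 mV.
I(R_b) = V_A / R_b = 11.42/1.24 = 9.210 mA.

I ≈ 9.21 mA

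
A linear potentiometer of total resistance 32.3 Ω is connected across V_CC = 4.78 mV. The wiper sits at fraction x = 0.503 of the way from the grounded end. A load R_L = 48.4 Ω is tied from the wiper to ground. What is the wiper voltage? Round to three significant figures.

V_out ≈ 2.06 mV

Lower segment x·R_p = 16.25 Ω; upper segment (1−x)·R_p = 16.05 Ω.
(x·R_p) ‖ R_L = 12.16 Ω.
Loaded-divider output: V_out = 4.78 × 0.4311 = 2.061 mV.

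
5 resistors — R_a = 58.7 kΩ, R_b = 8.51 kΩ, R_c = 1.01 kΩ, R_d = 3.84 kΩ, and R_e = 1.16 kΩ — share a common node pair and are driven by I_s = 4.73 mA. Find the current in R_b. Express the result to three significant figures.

Conductances: ΣG = 1/58.7 + 1/8.51 + 1/1.01 + 1/3.84 + 1/1.16 = 2.247 (1/kΩ).
Current divider: I(R_b) = I_s · G_k/ΣG = 4.73 × (0.1175/2.247) = 4.73 × 0.05229 = 0.2473 mA.

I ≈ 0.247 mA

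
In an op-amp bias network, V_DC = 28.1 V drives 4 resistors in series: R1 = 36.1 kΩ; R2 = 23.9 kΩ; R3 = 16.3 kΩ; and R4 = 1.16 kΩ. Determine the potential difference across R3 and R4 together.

ΣR = 36.1 + 23.9 + 16.3 + 1.16 = 77.46 kΩ.
R_{R3..R4} = 16.3 + 1.16 = 17.46 kΩ.
Voltage divider: V = V_DC · (17.46 / 77.46) = 28.1 × 0.2254 = 6.334 V.

V ≈ 6.33 V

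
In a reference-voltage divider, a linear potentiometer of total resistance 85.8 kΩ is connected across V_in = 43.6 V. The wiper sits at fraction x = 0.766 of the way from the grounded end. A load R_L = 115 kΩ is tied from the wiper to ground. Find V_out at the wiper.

V_out ≈ 29.5 V

The pot divides into 20.08 kΩ above the wiper and 65.72 kΩ below.
R_L loads the lower segment: effective lower R = 41.82 kΩ.
V_out = 43.6 × 41.82/(20.08 + 41.82) = 29.46 V.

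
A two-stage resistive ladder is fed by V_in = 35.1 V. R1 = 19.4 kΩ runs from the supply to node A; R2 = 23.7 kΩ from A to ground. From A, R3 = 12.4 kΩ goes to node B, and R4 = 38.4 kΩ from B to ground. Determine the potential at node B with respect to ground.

V_B ≈ 12.1 V

Node A sees R2 in parallel with the series input of stage 2, R3 + R4 = 50.80 kΩ.
Effective lower resistance at A: R2 ‖ 50.80 = 16.16 kΩ.
First divider: V_A = V_in · 16.16/(19.4 + 16.16) = 15.95 V.
V_B = V_A × 0.7559 = 12.06 V.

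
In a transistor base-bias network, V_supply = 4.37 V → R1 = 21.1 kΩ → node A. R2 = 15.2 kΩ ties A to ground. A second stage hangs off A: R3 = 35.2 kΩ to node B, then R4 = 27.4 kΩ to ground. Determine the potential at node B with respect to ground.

V_B ≈ 0.702 V

Looking into the second stage from A: R3 + R4 = 62.60 kΩ appears in parallel with R2.
Effective lower resistance at A: R2 ‖ 62.60 = 12.23 kΩ.
V_A = 4.37 × 12.23/(21.1 + 12.23) = 1.604 V.
Then the unloaded second divider: V_B = V_A × R4/(R3+R4) = 1.604 × 0.4377 = 0.7019 V.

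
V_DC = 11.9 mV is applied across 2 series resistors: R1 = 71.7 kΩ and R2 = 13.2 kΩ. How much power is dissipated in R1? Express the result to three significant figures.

Series current I = V_DC/ΣR = 11.9/84.90 = 0.1402 µA.
V(R1) = I·R = 10.05 mV; P = V·I = 10.05 × 0.1402 = 1.409 nW.

P ≈ 1.41 nW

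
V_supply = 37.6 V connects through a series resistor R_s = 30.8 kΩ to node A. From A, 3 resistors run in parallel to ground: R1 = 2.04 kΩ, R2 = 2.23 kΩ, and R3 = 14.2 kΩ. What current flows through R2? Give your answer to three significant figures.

Combine the parallel branches: R_p = (1/2.04 + 1/2.23 + 1/14.2)⁻¹ = 0.9910 kΩ.
V_A by voltage divider: V_A = 37.6 × 0.9910/(30.8 + 0.9910) = 1.172 V.
I(R2) = V_A / R2 = 1.172/2.23 = 0.5256 mA.

I ≈ 0.526 mA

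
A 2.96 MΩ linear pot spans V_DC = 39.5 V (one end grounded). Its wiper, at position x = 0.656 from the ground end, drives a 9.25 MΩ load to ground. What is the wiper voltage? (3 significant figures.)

V_out ≈ 24.2 V

The pot divides into 1.018 MΩ above the wiper and 1.942 MΩ below.
(x·R_p) ‖ R_L = 1.605 MΩ.
Then V_out = V_DC · 1.605/(1.018 + 1.605) = 24.17 V.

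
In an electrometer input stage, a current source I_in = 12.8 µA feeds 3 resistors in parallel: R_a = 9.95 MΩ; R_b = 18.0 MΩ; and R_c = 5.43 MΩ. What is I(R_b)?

I ≈ 2.09 µA

Conductances: ΣG = 1/9.95 + 1/18.0 + 1/5.43 = 0.3402 (1/MΩ).
R_b takes the fraction G_k/ΣG = 0.05556/0.3402 = 0.1633, so I = 12.8 × 0.1633 = 2.090 µA.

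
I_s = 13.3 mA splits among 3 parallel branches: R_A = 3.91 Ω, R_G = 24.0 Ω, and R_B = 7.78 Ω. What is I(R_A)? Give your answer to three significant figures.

Conductances: ΣG = 1/3.91 + 1/24.0 + 1/7.78 = 0.4260 (1/Ω).
Current divider: I(R_A) = I_s · G_k/ΣG = 13.3 × (0.2558/0.4260) = 13.3 × 0.6004 = 7.986 mA.

I ≈ 7.99 mA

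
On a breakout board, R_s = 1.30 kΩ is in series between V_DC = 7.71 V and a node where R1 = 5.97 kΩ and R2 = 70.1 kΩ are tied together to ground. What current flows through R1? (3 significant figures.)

Parallel bank: R_p = 1/(1/5.97 + 1/70.1) = 5.501 kΩ.
Node voltage V_A = V_DC · R_p/(R_s + R_p) = 7.71 × 0.8089 = 6.236 V.
Branch current I = V_A/R1 = 6.236/5.97 = 1.045 mA.
(Check via current divider: I_total = 1.134 mA; share G_k/ΣG = 0.9215 → same result.)

I ≈ 1.04 mA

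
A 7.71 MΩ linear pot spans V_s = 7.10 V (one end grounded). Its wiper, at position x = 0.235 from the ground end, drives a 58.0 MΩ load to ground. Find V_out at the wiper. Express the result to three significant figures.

The pot divides into 5.898 MΩ above the wiper and 1.812 MΩ below.
Lower segment in parallel with the load: 1.812 ‖ 58.0 = 1.757 MΩ.
Loaded-divider output: V_out = 7.10 × 0.2295 = 1.630 V.
(Unloaded: V_out = x·V_s = 1.67 V.)

V_out ≈ 1.63 V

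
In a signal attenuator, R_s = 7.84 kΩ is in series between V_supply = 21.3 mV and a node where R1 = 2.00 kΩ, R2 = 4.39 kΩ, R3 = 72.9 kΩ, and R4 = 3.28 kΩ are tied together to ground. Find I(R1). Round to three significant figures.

Equivalent of the parallel group: R_p = 0.9557 kΩ.
Node voltage V_A = V_supply · R_p/(R_s + R_p) = 21.3 × 0.1087 = 2.314 mV.
Branch current I = V_A/R1 = 2.314/2.00 = 1.157 µA.

I ≈ 1.16 µA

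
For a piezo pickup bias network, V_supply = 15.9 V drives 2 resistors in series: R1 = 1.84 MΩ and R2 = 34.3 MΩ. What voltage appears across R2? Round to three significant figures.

V ≈ 15.1 V

ΣR = 1.84 + 34.3 = 36.14 MΩ.
V = V_supply · R/ΣR = 15.9 × 0.9491 = 15.09 V.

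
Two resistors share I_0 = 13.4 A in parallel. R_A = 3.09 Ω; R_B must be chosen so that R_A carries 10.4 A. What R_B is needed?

R_B ≈ 10.7 Ω

In a two-way split, I_A/I_0 = R_B/(R_A + R_B).
With f = 0.7761, R_B = R_A · f/(1−f) = 3.09 × 3.467 = 10.71 Ω.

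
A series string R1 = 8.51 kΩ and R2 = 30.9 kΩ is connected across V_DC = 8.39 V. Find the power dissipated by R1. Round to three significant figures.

P ≈ 0.386 mW

ΣR = 39.41 kΩ → I = 8.39/39.41 = 0.2129 mA.
V(R1) = I·R = 1.812 V; P = V·I = 1.812 × 0.2129 = 0.3857 mW.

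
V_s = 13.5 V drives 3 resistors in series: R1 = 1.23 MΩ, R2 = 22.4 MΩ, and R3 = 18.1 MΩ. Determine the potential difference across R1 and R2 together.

Series total: ΣR = 1.23 + 22.4 + 18.1 = 41.73 MΩ.
R_{R1..R2} = 1.23 + 22.4 = 23.63 MΩ.
Voltage divider: V = V_s · (23.63 / 41.73) = 13.5 × 0.5663 = 7.645 V.

V ≈ 7.64 V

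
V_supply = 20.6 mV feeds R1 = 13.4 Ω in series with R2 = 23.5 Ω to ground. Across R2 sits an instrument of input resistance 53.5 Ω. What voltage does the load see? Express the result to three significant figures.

R2 ‖ R_L = (23.5 × 53.5)/(23.5 + 53.5) = 16.33 Ω.
Now apply the divider: V_out = 20.6 × 0.5492 = 11.31 mV.

V_out ≈ 11.3 mV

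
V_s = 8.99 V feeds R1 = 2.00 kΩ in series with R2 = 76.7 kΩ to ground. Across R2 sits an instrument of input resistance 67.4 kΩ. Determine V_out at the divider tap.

V_out ≈ 8.52 V

The load sits in parallel with R2, giving an effective lower resistance R2' = R2·R_L/(R2+R_L) = 35.87 kΩ.
Now apply the divider: V_out = 8.99 × 0.9472 = 8.515 V.
(Unloaded it would be 8.76 V; the load pulls it down.)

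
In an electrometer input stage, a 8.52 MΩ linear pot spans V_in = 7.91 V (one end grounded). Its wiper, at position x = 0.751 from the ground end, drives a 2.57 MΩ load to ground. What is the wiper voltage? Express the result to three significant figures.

V_out ≈ 3.67 V

Split the track: R_lower = x·R_p = 6.399 MΩ, R_upper = (1−x)·R_p = 2.121 MΩ.
(x·R_p) ‖ R_L = 1.834 MΩ.
Then V_out = V_in · 1.834/(2.121 + 1.834) = 3.667 V.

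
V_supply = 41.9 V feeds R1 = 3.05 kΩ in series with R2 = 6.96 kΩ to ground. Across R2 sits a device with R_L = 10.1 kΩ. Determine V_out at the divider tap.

The load sits in parallel with R2, giving an effective lower resistance R2' = R2·R_L/(R2+R_L) = 4.121 kΩ.
Then V_out = V_supply · R2'/(R1 + R2') = 41.9 × 4.121/7.171 = 24.08 V.

V_out ≈ 24.1 V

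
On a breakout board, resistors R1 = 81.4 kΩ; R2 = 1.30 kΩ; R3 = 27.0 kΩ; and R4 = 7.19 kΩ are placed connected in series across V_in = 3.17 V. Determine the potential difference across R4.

V ≈ 0.195 V

Total series resistance ΣR = 81.4 + 1.30 + 27.0 + 7.19 = 116.9 kΩ.
Voltage divider: V = V_in · (7.190 / 116.9) = 3.17 × 0.06151 = 0.1950 V.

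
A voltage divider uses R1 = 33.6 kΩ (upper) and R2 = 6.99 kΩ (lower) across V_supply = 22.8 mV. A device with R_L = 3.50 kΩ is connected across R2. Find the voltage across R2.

The load sits in parallel with R2, giving an effective lower resistance R2' = R2·R_L/(R2+R_L) = 2.332 kΩ.
Voltage divider with the loaded lower leg: V_out = 22.8 × 2.332/(33.6 + 2.332) = 22.8 × 0.06491 = 1.480 mV.
(Unloaded it would be 3.93 mV; the load pulls it down.)

V_out ≈ 1.48 mV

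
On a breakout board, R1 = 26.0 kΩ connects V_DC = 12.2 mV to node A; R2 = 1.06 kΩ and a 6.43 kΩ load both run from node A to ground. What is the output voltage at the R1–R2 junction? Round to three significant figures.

V_out ≈ 0.413 mV

R2 ‖ R_L = (1.06 × 6.43)/(1.06 + 6.43) = 0.9100 kΩ.
Then V_out = V_DC · R2'/(R1 + R2') = 12.2 × 0.9100/26.91 = 0.4126 mV.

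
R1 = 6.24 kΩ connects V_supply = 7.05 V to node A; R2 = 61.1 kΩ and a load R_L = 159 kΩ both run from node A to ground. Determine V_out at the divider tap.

R2 ‖ R_L = (61.1 × 159)/(61.1 + 159) = 44.14 kΩ.
Voltage divider with the loaded lower leg: V_out = 7.05 × 44.14/(6.24 + 44.14) = 7.05 × 0.8761 = 6.177 V.

V_out ≈ 6.18 V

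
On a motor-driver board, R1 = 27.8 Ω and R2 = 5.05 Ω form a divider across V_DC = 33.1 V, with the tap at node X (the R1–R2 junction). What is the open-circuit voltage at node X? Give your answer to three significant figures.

Open-circuit (no load on X): V_th = V_DC · R2/(R1 + R2) = 33.1 × 5.05/(27.80 + 5.05) = 5.088 V.

V_th ≈ 5.09 V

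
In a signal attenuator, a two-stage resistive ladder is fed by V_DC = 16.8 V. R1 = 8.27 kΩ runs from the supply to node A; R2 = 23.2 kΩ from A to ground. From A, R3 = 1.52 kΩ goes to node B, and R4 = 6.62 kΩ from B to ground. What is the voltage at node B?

The second stage (R3 + R4 = 8.140 kΩ) loads node A in parallel with R2.
R2 ‖ (R3+R4) = 6.026 kΩ.
First divider: V_A = V_DC · 6.026/(8.27 + 6.026) = 7.081 V.
Then the unloaded second divider: V_B = V_A × R4/(R3+R4) = 7.081 × 0.8133 = 5.759 V.

V_B ≈ 5.76 V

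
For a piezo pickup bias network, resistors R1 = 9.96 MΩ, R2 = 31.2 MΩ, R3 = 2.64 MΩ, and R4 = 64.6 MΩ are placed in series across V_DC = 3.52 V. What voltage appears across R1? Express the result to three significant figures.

ΣR = 9.96 + 31.2 + 2.64 + 64.6 = 108.4 MΩ.
Voltage divider: V = V_DC · (9.960 / 108.4) = 3.52 × 0.09188 = 0.3234 V.

V ≈ 0.323 V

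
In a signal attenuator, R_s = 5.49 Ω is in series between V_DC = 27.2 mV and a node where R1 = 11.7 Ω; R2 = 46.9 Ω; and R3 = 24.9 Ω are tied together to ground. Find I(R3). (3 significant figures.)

I ≈ 0.605 mA

Equivalent of the parallel group: R_p = 6.805 Ω.
Node voltage V_A = V_DC · R_p/(R_s + R_p) = 27.2 × 0.5535 = 15.05 mV.
Branch current I = V_A/R3 = 15.05/24.9 = 0.6046 mA.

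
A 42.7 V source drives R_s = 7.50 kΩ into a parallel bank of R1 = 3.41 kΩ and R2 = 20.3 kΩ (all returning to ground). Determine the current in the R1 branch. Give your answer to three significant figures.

Combine the parallel branches: R_p = (1/3.41 + 1/20.3)⁻¹ = 2.920 kΩ.
Node voltage V_A = V_DC · R_p/(R_s + R_p) = 42.7 × 0.2802 = 11.96 V.
I(R1) = V_A / R1 = 11.96/3.41 = 3.509 mA.

I ≈ 3.51 mA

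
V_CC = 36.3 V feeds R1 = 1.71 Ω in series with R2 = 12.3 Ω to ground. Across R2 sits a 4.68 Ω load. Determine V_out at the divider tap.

The load sits in parallel with R2, giving an effective lower resistance R2' = R2·R_L/(R2+R_L) = 3.390 Ω.
Now apply the divider: V_out = 36.3 × 0.6647 = 24.13 V.
(Unloaded it would be 31.9 V; the load pulls it down.)

V_out ≈ 24.1 V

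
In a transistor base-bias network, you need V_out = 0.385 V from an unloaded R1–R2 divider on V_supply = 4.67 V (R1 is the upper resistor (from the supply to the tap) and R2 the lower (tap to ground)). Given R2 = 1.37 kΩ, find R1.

R1 ≈ 15.2 kΩ

V_out/V_supply = R2/(R1+R2) = 0.08244.
So R1 = R2 · (V_supply/V_out − 1) = 1.37 × (4.67/0.385 − 1) = 1.37 × 11.13 = 15.25 kΩ.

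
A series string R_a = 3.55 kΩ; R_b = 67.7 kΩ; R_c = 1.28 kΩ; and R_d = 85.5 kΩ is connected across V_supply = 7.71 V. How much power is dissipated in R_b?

P ≈ 0.161 mW

ΣR = 158.0 kΩ → I = 7.71/158.0 = 0.04879 mA.
V(R_b) = I·R = 3.303 V; P = V·I = 3.303 × 0.04879 = 0.1611 mW.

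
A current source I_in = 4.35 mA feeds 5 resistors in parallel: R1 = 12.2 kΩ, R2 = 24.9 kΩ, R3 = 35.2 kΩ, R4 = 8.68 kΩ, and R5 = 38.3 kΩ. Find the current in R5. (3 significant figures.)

Conductances: ΣG = 1/12.2 + 1/24.9 + 1/35.2 + 1/8.68 + 1/38.3 = 0.2919 (1/kΩ).
By the current-divider rule, I = I_in · G_k/ΣG = 4.35 × 0.08946 = 0.3892 mA.

I ≈ 0.389 mA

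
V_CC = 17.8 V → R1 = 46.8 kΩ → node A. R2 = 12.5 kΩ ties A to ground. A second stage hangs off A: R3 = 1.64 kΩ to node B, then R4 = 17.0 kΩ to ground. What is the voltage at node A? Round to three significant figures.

V_A ≈ 2.45 V

Node A sees R2 in parallel with the series input of stage 2, R3 + R4 = 18.64 kΩ.
Effective lower resistance at A: R2 ‖ 18.64 = 7.482 kΩ.
V_A = 17.8 × 7.482/(46.8 + 7.482) = 2.454 V.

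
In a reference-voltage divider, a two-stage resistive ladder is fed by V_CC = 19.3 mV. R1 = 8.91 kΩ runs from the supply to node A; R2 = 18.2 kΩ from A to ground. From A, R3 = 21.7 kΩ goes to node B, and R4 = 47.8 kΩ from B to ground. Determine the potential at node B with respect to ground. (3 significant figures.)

V_B ≈ 8.21 mV

Node A sees R2 in parallel with the series input of stage 2, R3 + R4 = 69.50 kΩ.
R2 ‖ (R3+R4) = 14.42 kΩ.
V_A = 19.3 × 14.42/(8.91 + 14.42) = 11.93 mV.
V_B = V_A × 0.6878 = 8.205 mV.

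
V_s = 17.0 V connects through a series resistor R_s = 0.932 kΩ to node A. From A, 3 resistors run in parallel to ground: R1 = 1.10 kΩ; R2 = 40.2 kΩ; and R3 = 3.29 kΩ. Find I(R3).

Parallel bank: R_p = 1/(1/1.10 + 1/40.2 + 1/3.29) = 0.8078 kΩ.
V_A = 17.0 × 0.8078/1.740 = 7.893 V.
Branch current I = V_A/R3 = 7.893/3.29 = 2.399 mA.

I ≈ 2.40 mA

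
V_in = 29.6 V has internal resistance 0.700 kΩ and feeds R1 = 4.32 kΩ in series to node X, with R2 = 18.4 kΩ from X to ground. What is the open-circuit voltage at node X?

V_th ≈ 23.3 V

R1' = 0.700 + 4.32 = 5.020 kΩ (source resistance + R1).
Open-circuit (no load on X): V_th = V_in · R2/(R1' + R2) = 29.6 × 18.4/(5.020 + 18.4) = 23.26 V.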